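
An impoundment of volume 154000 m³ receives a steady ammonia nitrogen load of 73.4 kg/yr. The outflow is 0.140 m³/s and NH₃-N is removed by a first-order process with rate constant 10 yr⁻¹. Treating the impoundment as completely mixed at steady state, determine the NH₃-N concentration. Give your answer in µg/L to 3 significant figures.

12.3 µg/L

Outflow Q = 0.140 m³/s × 3.156e+07 s/yr = 4.418e+06 m³/yr.
Steady-state CSTR mass balance: W = Q·C + k·V·C, so C = W/(Q + kV).
Q + kV = 4.418e+06 + 10·154000 = 5.958e+06 m³/yr.
C = 73.4/5.958e+06 = 1.232e-05 kg/m³ = 0.01232 mg/L = 12.32 µg/L.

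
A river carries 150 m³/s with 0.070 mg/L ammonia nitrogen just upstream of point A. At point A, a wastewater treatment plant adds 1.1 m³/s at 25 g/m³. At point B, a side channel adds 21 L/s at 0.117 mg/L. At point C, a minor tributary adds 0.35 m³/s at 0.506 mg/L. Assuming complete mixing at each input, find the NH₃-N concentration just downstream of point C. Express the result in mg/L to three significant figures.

After input A: C = (150·0.07 + 1.1·25) / 151.1 = 0.2515 mg/L.
21 L/s = 0.021 m³/s.
After input B: C = (151.1·0.2515 + 0.021·0.117) / 151.1 = 0.2515 mg/L.
After input C: C = (151.1·0.2515 + 0.35·0.506) / 151.5 = 0.2521 mg/L.

0.252 mg/L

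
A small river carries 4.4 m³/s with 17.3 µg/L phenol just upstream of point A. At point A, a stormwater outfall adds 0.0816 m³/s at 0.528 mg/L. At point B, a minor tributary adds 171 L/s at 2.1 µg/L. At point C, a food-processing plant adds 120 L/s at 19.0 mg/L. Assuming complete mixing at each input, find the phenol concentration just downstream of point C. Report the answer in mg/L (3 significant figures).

0.503 mg/L

17.3 µg/L = 0.0173 mg/L.
After input A: C = (4.4·0.0173 + 0.0816·0.528) / 4.482 = 0.0266 mg/L.
171 L/s = 0.171 m³/s.
2.1 µg/L = 0.0021 mg/L.
After input B: C = (4.482·0.0266 + 0.171·0.0021) / 4.653 = 0.0257 mg/L.
120 L/s = 0.12 m³/s.
After input C: C = (4.653·0.0257 + 0.12·19) / 4.773 = 0.5028 mg/L.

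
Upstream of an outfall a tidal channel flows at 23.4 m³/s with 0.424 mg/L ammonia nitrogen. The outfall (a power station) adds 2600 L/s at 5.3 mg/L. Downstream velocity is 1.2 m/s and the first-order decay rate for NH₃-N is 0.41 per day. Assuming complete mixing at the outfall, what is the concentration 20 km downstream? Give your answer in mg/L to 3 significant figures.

2600 L/s = 2.6 m³/s.
After complete mixing, C₀ = (2.6·5.3 + 23.4·0.424) / 26 = 0.9116 mg/L.
Travel time t = 2e+04 m / 1.2 m/s = 1.667e+04 s = 0.1929 d.
C = 0.9116·exp(−0.41·0.1929) = 0.9116·0.924 = 0.8423 mg/L.

0.842 mg/L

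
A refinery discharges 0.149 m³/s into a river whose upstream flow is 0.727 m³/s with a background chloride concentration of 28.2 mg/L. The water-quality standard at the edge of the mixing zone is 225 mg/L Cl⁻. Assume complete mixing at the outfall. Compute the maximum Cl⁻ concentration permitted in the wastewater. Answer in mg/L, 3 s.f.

1190 mg/L

Mass balance: 225·0.876 = 0.149·Cₑ + 0.727·28.2.
Cₑ = (197.1 − 20.5) / 0.149 = 1185 mg/L.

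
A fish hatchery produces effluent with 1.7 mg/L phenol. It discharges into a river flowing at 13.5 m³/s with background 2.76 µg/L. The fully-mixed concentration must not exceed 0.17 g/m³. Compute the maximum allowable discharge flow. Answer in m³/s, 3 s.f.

2.76 µg/L = 0.00276 mg/L.
Mass balance at complete mixing: C_std·(Q_w + Q_r) = Q_w·C_e + Q_r·C_b.
Rearranging, Q_w = Q_r·(C_std − C_b)/(C_e − C_std) = 13.5·(0.17 − 0.00276) / (1.7 − 0.17) = 1.476 m³/s.

1.48 m³/s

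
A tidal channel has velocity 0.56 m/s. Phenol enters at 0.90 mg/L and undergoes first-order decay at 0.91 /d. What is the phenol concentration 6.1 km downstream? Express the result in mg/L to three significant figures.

0.802 mg/L

Travel time t = 6.1 km / 0.56 m/s = 6100/0.56 = 1.089e+04 s = 0.1261 d.
First-order decay: C = 0.90·exp(−0.91·0.1261) = 0.90·0.8916 = 0.8024 mg/L.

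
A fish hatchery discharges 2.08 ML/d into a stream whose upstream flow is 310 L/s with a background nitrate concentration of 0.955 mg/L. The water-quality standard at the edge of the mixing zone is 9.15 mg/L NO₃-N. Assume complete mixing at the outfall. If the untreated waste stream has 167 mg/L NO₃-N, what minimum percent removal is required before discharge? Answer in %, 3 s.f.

2.08 ML/d = 0.02407 m³/s.
310 L/s = 0.31 m³/s.
Mass balance: 9.15·0.3341 = 0.02407·Cₑ + 0.31·0.955.
Cₑ = (3.057 − 0.296) / 0.02407 = 114.7 mg/L.
Required removal = 1 − 114.7/167 = 31.33 %.

31.3 %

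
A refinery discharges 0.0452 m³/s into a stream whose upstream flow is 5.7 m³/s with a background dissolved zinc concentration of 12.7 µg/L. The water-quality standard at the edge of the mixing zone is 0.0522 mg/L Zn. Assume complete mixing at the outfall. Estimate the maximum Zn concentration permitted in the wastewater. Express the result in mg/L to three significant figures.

5.03 mg/L

12.7 µg/L = 0.0127 mg/L.
Mass balance: 0.0522·5.745 = 0.0452·Cₑ + 5.7·0.0127.
Cₑ = (0.2999 − 0.07239) / 0.0452 = 5.033 mg/L.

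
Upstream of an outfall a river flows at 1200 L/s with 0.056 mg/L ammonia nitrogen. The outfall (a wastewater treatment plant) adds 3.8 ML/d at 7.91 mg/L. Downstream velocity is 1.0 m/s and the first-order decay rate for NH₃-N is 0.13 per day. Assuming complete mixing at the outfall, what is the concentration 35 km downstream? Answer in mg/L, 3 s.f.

3.8 ML/d = 0.04398 m³/s.
1200 L/s = 1.2 m³/s.
After complete mixing, C₀ = (0.04398·7.91 + 1.2·0.056) / 1.244 = 0.3337 mg/L.
Travel time t = 3.5e+04 m / 1.0 m/s = 3.5e+04 s = 0.4051 d.
C = 0.3337·exp(−0.13·0.4051) = 0.3337·0.9487 = 0.3166 mg/L.

0.317 mg/L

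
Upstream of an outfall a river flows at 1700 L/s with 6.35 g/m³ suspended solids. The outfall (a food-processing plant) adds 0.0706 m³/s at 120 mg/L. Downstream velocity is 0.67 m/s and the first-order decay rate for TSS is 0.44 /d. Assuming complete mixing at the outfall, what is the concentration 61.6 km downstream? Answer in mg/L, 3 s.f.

1700 L/s = 1.7 m³/s.
After complete mixing, C₀ = (0.0706·120 + 1.7·6.35) / 1.771 = 10.88 mg/L.
Travel time t = 6.16e+04 m / 0.67 m/s = 9.194e+04 s = 1.064 d.
C = 10.88·exp(−0.44·1.064) = 10.88·0.6261 = 6.813 mg/L.

6.81 mg/L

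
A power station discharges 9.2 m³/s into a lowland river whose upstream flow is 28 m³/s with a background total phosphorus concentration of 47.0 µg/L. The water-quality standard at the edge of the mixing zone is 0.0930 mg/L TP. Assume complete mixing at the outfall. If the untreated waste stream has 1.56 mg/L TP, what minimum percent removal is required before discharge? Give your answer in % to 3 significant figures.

85.1 %

47.0 µg/L = 0.047 mg/L.
Mass balance: 0.093·37.2 = 9.2·Cₑ + 28·0.047.
Cₑ = (3.46 − 1.316) / 9.2 = 0.233 mg/L.
Required removal = 1 − 0.233/1.56 = 85.06 %.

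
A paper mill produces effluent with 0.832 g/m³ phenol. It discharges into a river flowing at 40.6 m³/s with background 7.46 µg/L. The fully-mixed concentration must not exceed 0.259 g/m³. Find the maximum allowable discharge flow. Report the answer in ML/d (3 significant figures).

1540 ML/d

7.46 µg/L = 0.00746 mg/L.
Mass balance at complete mixing: C_std·(Q_w + Q_r) = Q_w·C_e + Q_r·C_b.
Rearranging, Q_w = Q_r·(C_std − C_b)/(C_e − C_std) = 40.6·(0.259 − 0.00746) / (0.832 − 0.259) = 17.82 m³/s.
= 1540 ML/d.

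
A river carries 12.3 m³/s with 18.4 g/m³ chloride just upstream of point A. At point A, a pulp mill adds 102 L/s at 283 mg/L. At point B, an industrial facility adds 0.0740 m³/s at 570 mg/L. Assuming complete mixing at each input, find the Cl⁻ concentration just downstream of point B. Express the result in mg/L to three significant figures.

23.8 mg/L

102 L/s = 0.102 m³/s.
After input A: C = (12.3·18.4 + 0.102·283) / 12.4 = 20.58 mg/L.
After input B: C = (12.4·20.58 + 0.074·570) / 12.48 = 23.84 mg/L.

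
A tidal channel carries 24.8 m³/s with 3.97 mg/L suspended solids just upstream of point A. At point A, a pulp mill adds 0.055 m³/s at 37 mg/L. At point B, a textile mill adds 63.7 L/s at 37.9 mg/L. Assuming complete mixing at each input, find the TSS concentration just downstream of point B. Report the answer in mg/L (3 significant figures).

After input A: C = (24.8·3.97 + 0.055·37) / 24.86 = 4.043 mg/L.
63.7 L/s = 0.0637 m³/s.
After input B: C = (24.86·4.043 + 0.0637·37.9) / 24.92 = 4.13 mg/L.

4.13 mg/L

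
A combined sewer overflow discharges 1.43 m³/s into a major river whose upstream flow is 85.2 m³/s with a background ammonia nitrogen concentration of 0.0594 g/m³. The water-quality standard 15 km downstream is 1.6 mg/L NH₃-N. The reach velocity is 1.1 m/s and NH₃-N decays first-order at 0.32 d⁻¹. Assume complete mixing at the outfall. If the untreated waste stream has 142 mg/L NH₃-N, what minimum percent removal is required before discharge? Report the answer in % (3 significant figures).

Travel time to the compliance point: t = 1.5e+04/1.1 = 1.364e+04 s = 0.1578 d; decay factor exp(−0.32·0.1578) = 0.9507.
So the concentration just after mixing may be at most 1.6/0.9507 = 1.683 mg/L.
Mass balance: 1.683·86.63 = 1.43·Cₑ + 85.2·0.0594.
Cₑ = (145.8 − 5.061) / 1.43 = 98.41 mg/L.
Required removal = 1 − 98.41/142 = 30.7 %.

30.7 %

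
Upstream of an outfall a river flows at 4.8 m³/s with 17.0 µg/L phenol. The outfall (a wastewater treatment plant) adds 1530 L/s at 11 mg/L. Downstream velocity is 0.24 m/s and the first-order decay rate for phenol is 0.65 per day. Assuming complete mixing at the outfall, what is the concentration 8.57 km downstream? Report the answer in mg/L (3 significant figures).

2.04 mg/L

1530 L/s = 1.53 m³/s.
17.0 µg/L = 0.017 mg/L.
After complete mixing, C₀ = (1.53·11 + 4.8·0.017) / 6.33 = 2.672 mg/L.
Travel time t = 8570 m / 0.24 m/s = 3.571e+04 s = 0.4133 d.
C = 2.672·exp(−0.65·0.4133) = 2.672·0.7644 = 2.042 mg/L.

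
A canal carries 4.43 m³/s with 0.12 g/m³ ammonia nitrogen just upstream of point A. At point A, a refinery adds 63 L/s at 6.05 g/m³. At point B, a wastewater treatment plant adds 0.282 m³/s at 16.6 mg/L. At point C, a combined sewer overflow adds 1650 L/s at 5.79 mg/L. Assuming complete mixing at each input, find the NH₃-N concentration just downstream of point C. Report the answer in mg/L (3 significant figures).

63 L/s = 0.063 m³/s.
After input A: C = (4.43·0.12 + 0.063·6.05) / 4.493 = 0.2031 mg/L.
After input B: C = (4.493·0.2031 + 0.282·16.6) / 4.775 = 1.172 mg/L.
1650 L/s = 1.65 m³/s.
After input C: C = (4.775·1.172 + 1.65·5.79) / 6.425 = 2.358 mg/L.

2.36 mg/L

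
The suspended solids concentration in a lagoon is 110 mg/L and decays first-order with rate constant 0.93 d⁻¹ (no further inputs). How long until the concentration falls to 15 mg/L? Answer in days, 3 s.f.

2.14 d

t = ln(C₀/C)/k = ln(110/15)/0.93 = 1.992/0.93 = 2.142 d.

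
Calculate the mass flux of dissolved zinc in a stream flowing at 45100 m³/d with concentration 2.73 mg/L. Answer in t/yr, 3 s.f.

45100 m³/d = 0.522 m³/s.
Mass flux = Q·C = 0.522 m³/s × 2.73 g/m³ = 1.425 g/s.
= 1.425 g/s × 31.56 = 44.97 t/yr.

45.0 t/yr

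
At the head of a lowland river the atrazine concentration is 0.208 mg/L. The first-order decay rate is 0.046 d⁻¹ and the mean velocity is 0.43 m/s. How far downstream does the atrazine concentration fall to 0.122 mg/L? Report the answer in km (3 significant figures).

From C = C₀·e^(−kt), t = ln(C₀/C)/k = ln(0.208/0.122)/0.046 = 0.5335/0.046 = 11.6 d.
Distance = v·t = 0.43 m/s × 1.002e+06 s = 4.309e+05 m = 430.9 km.

431 km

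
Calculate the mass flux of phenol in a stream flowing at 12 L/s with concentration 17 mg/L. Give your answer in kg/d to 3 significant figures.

17.6 kg/d

12 L/s = 0.012 m³/s.
Mass flux = Q·C = 0.012 m³/s × 17 g/m³ = 0.204 g/s.
= 0.204 g/s × 86.4 = 17.63 kg/d.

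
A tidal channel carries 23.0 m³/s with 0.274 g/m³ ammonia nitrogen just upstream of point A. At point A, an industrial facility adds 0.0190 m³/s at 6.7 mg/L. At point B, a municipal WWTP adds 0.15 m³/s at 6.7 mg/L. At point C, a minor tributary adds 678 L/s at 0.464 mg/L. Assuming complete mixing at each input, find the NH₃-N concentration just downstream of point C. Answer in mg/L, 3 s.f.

After input A: C = (23·0.274 + 0.019·6.7) / 23.02 = 0.2793 mg/L.
After input B: C = (23.02·0.2793 + 0.15·6.7) / 23.17 = 0.3209 mg/L.
678 L/s = 0.678 m³/s.
After input C: C = (23.17·0.3209 + 0.678·0.464) / 23.85 = 0.3249 mg/L.

0.325 mg/L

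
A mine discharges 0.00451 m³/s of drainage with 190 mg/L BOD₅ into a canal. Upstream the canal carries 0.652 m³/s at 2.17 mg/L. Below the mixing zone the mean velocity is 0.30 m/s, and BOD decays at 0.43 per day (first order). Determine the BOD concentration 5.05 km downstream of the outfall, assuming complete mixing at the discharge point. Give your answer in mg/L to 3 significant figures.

After complete mixing, C₀ = (0.00451·190 + 0.652·2.17) / 0.6565 = 3.46 mg/L.
Travel time t = 5050 m / 0.30 m/s = 1.683e+04 s = 0.1948 d.
C = 3.46·exp(−0.43·0.1948) = 3.46·0.9196 = 3.182 mg/L.

3.18 mg/L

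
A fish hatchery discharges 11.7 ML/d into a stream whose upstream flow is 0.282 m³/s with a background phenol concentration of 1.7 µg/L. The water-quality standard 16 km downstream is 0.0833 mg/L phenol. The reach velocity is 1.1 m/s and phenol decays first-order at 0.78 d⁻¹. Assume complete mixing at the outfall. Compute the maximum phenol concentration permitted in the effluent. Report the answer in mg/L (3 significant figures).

11.7 ML/d = 0.1354 m³/s.
1.7 µg/L = 0.0017 mg/L.
Travel time to the compliance point: t = 1.6e+04/1.1 = 1.455e+04 s = 0.1684 d; decay factor exp(−0.78·0.1684) = 0.8769.
So the concentration just after mixing may be at most 0.0833/0.8769 = 0.09499 mg/L.
Mass balance: 0.09499·0.4174 = 0.1354·Cₑ + 0.282·0.0017.
Cₑ = (0.03965 − 0.0004794) / 0.1354 = 0.2893 mg/L.

0.289 mg/L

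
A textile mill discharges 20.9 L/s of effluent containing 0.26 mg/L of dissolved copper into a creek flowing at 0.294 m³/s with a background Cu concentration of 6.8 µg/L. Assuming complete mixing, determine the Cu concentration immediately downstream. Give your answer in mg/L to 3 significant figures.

20.9 L/s = 0.0209 m³/s.
6.8 µg/L = 0.0068 mg/L.
Flow-weighted mixing gives C = (0.0209·0.26 + 0.294·0.0068) / (0.0209 + 0.294) = 0.007433/0.3149 = 0.0236 mg/L.

0.0236 mg/L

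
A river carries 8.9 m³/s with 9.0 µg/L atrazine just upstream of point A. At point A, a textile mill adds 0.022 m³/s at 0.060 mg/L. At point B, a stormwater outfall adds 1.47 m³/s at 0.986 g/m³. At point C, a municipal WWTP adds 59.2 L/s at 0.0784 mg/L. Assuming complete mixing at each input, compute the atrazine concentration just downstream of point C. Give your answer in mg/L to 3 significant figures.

0.147 mg/L

9.0 µg/L = 0.009 mg/L.
After input A: C = (8.9·0.009 + 0.022·0.06) / 8.922 = 0.009126 mg/L.
After input B: C = (8.922·0.009126 + 1.47·0.986) / 10.39 = 0.1473 mg/L.
59.2 L/s = 0.0592 m³/s.
After input C: C = (10.39·0.1473 + 0.0592·0.0784) / 10.45 = 0.1469 mg/L.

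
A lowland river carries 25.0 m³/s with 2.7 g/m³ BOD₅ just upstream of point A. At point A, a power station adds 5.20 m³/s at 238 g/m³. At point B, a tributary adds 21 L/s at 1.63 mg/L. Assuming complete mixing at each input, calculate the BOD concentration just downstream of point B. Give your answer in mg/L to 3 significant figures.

After input A: C = (25·2.7 + 5.2·238) / 30.2 = 43.22 mg/L.
21 L/s = 0.021 m³/s.
After input B: C = (30.2·43.22 + 0.021·1.63) / 30.22 = 43.19 mg/L.

43.2 mg/L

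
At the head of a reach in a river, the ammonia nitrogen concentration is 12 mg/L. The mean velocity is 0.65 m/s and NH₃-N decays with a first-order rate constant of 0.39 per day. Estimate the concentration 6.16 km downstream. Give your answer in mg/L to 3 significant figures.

Travel time t = 6.16 km / 0.65 m/s = 6160/0.65 = 9477 s = 0.1097 d.
First-order decay: C = 12·exp(−0.39·0.1097) = 12·0.9581 = 11.5 mg/L.

11.5 mg/L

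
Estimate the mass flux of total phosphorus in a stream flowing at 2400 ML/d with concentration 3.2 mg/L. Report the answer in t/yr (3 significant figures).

2810 t/yr

2400 ML/d = 27.78 m³/s.
Mass flux = Q·C = 27.78 m³/s × 3.2 g/m³ = 88.89 g/s.
= 88.89 g/s × 31.56 = 2805 t/yr.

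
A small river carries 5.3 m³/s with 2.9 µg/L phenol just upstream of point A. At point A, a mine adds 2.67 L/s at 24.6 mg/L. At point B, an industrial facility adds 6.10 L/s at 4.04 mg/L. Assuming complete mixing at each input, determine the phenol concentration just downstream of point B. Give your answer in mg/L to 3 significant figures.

2.9 µg/L = 0.0029 mg/L.
2.67 L/s = 0.00267 m³/s.
After input A: C = (5.3·0.0029 + 0.00267·24.6) / 5.303 = 0.01529 mg/L.
6.10 L/s = 0.0061 m³/s.
After input B: C = (5.303·0.01529 + 0.0061·4.04) / 5.309 = 0.01991 mg/L.

0.0199 mg/L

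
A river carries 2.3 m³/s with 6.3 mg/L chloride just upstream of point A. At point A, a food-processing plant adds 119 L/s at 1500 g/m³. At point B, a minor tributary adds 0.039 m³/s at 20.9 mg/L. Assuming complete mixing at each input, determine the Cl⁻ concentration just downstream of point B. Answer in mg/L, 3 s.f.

119 L/s = 0.119 m³/s.
After input A: C = (2.3·6.3 + 0.119·1500) / 2.419 = 79.78 mg/L.
After input B: C = (2.419·79.78 + 0.039·20.9) / 2.458 = 78.85 mg/L.

78.8 mg/L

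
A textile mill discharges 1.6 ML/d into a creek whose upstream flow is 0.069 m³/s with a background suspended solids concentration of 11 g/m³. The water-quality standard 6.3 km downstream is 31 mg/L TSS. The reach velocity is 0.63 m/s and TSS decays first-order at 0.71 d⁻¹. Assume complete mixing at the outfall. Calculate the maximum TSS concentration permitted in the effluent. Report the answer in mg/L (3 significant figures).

118 mg/L

1.6 ML/d = 0.01852 m³/s.
Travel time to the compliance point: t = 6300/0.63 = 1e+04 s = 0.1157 d; decay factor exp(−0.71·0.1157) = 0.9211.
So the concentration just after mixing may be at most 31/0.9211 = 33.66 mg/L.
Mass balance: 33.66·0.08752 = 0.01852·Cₑ + 0.069·11.
Cₑ = (2.945 − 0.759) / 0.01852 = 118.1 mg/L.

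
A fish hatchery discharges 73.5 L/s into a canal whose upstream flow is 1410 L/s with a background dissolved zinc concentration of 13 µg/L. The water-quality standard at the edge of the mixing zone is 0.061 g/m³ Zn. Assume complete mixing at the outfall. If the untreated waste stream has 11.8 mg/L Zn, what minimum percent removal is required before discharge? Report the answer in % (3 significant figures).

91.7 %

73.5 L/s = 0.0735 m³/s.
1410 L/s = 1.41 m³/s.
13 µg/L = 0.013 mg/L.
Mass balance: 0.061·1.483 = 0.0735·Cₑ + 1.41·0.013.
Cₑ = (0.09049 − 0.01833) / 0.0735 = 0.9818 mg/L.
Required removal = 1 − 0.9818/11.8 = 91.68 %.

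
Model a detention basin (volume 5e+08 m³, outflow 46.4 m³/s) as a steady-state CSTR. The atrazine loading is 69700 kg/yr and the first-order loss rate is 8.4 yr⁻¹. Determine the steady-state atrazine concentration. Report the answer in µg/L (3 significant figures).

12.3 µg/L

Outflow Q = 46.4 m³/s × 3.156e+07 s/yr = 1.464e+09 m³/yr.
Steady-state CSTR mass balance: W = Q·C + k·V·C, so C = W/(Q + kV).
Q + kV = 1.464e+09 + 8.4·5e+08 = 5.664e+09 m³/yr.
C = 69700/5.664e+09 = 1.231e-05 kg/m³ = 0.01231 mg/L = 12.31 µg/L.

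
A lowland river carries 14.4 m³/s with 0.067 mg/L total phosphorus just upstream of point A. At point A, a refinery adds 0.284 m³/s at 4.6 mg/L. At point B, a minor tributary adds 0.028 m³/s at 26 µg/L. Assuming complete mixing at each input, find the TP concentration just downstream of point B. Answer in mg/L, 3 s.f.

0.154 mg/L

After input A: C = (14.4·0.067 + 0.284·4.6) / 14.68 = 0.1547 mg/L.
26 µg/L = 0.026 mg/L.
After input B: C = (14.68·0.1547 + 0.028·0.026) / 14.71 = 0.1544 mg/L.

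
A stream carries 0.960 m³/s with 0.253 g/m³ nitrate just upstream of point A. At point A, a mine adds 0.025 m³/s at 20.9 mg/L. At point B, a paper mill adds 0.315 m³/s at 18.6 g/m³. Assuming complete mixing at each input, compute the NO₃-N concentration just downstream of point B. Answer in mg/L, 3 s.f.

After input A: C = (0.96·0.253 + 0.025·20.9) / 0.985 = 0.777 mg/L.
After input B: C = (0.985·0.777 + 0.315·18.6) / 1.3 = 5.096 mg/L.

5.10 mg/L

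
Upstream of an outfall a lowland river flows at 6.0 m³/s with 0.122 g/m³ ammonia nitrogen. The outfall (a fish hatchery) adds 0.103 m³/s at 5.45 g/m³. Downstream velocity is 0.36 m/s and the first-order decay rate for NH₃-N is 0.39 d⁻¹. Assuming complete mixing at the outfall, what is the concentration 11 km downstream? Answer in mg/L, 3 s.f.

After complete mixing, C₀ = (0.103·5.45 + 6·0.122) / 6.103 = 0.2119 mg/L.
Travel time t = 1.1e+04 m / 0.36 m/s = 3.056e+04 s = 0.3537 d.
C = 0.2119·exp(−0.39·0.3537) = 0.2119·0.8712 = 0.1846 mg/L.

0.185 mg/L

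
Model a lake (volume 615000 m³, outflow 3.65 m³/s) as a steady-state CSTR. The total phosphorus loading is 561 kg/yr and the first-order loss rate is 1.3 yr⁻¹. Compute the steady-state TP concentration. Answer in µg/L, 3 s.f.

Outflow Q = 3.65 m³/s × 3.156e+07 s/yr = 1.152e+08 m³/yr.
Steady-state CSTR mass balance: W = Q·C + k·V·C, so C = W/(Q + kV).
Q + kV = 1.152e+08 + 1.3·615000 = 1.16e+08 m³/yr.
C = 561/1.16e+08 = 4.837e-06 kg/m³ = 0.004837 mg/L = 4.837 µg/L.

4.84 µg/L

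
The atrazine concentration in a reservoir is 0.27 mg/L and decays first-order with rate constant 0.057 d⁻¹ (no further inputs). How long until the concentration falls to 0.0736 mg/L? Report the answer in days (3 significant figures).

t = ln(C₀/C)/k = ln(0.27/0.0736)/0.057 = 1.3/0.057 = 22.8 d.

22.8 d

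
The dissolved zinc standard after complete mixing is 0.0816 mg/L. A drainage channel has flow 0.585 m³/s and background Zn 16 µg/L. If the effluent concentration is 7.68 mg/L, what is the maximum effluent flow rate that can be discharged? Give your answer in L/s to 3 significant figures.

5.05 L/s

16 µg/L = 0.016 mg/L.
Mass balance at complete mixing: C_std·(Q_w + Q_r) = Q_w·C_e + Q_r·C_b.
Rearranging, Q_w = Q_r·(C_std − C_b)/(C_e − C_std) = 0.585·(0.0816 − 0.016) / (7.68 − 0.0816) = 0.005051 m³/s.
= 5.051 L/s.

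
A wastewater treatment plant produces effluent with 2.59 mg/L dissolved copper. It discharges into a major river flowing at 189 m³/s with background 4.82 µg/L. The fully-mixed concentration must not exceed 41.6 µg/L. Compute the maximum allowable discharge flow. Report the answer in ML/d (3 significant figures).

236 ML/d

4.82 µg/L = 0.00482 mg/L.
41.6 µg/L = 0.0416 mg/L.
Mass balance at complete mixing: C_std·(Q_w + Q_r) = Q_w·C_e + Q_r·C_b.
Rearranging, Q_w = Q_r·(C_std − C_b)/(C_e − C_std) = 189·(0.0416 − 0.00482) / (2.59 − 0.0416) = 2.728 m³/s.
= 235.7 ML/d.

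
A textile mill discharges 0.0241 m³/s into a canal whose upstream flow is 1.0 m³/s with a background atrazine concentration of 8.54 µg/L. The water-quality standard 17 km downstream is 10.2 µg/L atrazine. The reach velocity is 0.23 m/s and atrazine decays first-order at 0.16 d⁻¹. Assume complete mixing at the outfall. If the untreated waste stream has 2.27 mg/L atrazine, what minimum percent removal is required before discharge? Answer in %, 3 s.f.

93.7 %

8.54 µg/L = 0.00854 mg/L.
10.2 µg/L = 0.0102 mg/L.
Travel time to the compliance point: t = 1.7e+04/0.23 = 7.391e+04 s = 0.8555 d; decay factor exp(−0.16·0.8555) = 0.8721.
So the concentration just after mixing may be at most 0.0102/0.8721 = 0.0117 mg/L.
Mass balance: 0.0117·1.024 = 0.0241·Cₑ + 1·0.00854.
Cₑ = (0.01198 − 0.00854) / 0.0241 = 0.1427 mg/L.
Required removal = 1 − 0.1427/2.27 = 93.72 %.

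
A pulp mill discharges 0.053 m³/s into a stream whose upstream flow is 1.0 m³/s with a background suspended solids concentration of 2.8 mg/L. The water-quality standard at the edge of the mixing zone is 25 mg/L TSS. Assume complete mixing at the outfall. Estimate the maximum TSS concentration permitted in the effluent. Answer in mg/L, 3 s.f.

Mass balance: 25·1.053 = 0.053·Cₑ + 1·2.8.
Cₑ = (26.32 − 2.8) / 0.053 = 443.9 mg/L.

444 mg/L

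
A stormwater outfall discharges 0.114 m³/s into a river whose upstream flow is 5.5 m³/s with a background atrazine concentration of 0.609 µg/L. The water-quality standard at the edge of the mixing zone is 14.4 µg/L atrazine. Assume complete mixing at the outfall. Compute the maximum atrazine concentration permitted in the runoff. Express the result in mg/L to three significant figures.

0.680 mg/L

0.609 µg/L = 0.000609 mg/L.
14.4 µg/L = 0.0144 mg/L.
Mass balance: 0.0144·5.614 = 0.114·Cₑ + 5.5·0.000609.
Cₑ = (0.08084 − 0.003349) / 0.114 = 0.6798 mg/L.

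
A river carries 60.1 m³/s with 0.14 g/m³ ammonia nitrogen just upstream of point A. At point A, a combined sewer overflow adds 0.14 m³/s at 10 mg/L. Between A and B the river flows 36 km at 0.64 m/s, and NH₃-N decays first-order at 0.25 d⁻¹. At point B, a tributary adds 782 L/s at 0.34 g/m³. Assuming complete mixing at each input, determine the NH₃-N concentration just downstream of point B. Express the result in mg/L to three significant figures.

0.141 mg/L

After input A: C = (60.1·0.14 + 0.14·10) / 60.24 = 0.1629 mg/L.
Over the 36 km reach to input B (t = 5.625e+04 s = 0.651 d), decay gives C = 0.1629·exp(−0.25·0.651) = 0.1384 mg/L.
782 L/s = 0.782 m³/s.
After input B: C = (60.24·0.1384 + 0.782·0.34) / 61.02 = 0.141 mg/L.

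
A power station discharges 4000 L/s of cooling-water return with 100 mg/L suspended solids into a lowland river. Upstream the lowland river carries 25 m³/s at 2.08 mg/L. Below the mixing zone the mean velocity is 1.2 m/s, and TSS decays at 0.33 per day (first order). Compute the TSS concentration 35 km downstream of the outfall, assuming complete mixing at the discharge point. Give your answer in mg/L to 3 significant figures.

13.9 mg/L

4000 L/s = 4 m³/s.
After complete mixing, C₀ = (4·100 + 25·2.08) / 29 = 15.59 mg/L.
Travel time t = 3.5e+04 m / 1.2 m/s = 2.917e+04 s = 0.3376 d.
C = 15.59·exp(−0.33·0.3376) = 15.59·0.8946 = 13.94 mg/L.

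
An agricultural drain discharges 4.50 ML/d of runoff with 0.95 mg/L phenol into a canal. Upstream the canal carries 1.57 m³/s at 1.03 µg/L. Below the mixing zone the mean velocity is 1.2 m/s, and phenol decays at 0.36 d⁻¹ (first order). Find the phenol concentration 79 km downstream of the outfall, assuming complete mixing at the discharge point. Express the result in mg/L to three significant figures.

4.50 ML/d = 0.05208 m³/s.
1.03 µg/L = 0.00103 mg/L.
After complete mixing, C₀ = (0.05208·0.95 + 1.57·0.00103) / 1.622 = 0.0315 mg/L.
Travel time t = 7.9e+04 m / 1.2 m/s = 6.583e+04 s = 0.762 d.
C = 0.0315·exp(−0.36·0.762) = 0.0315·0.7601 = 0.02394 mg/L.

0.0239 mg/L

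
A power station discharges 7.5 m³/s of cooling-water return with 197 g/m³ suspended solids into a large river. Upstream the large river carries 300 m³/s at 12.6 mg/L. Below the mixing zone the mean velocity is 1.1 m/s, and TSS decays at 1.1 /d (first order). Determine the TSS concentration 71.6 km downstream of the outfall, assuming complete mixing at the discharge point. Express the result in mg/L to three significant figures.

After complete mixing, C₀ = (7.5·197 + 300·12.6) / 307.5 = 17.1 mg/L.
Travel time t = 7.16e+04 m / 1.1 m/s = 6.509e+04 s = 0.7534 d.
C = 17.1·exp(−1.1·0.7534) = 17.1·0.4366 = 7.465 mg/L.

7.47 mg/L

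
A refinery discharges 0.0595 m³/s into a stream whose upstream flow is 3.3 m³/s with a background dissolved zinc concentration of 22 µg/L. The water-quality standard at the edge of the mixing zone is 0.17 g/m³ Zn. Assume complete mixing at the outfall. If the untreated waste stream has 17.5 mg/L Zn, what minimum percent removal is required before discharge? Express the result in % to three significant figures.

52.1 %

22 µg/L = 0.022 mg/L.
Mass balance: 0.17·3.359 = 0.0595·Cₑ + 3.3·0.022.
Cₑ = (0.5711 − 0.0726) / 0.0595 = 8.378 mg/L.
Required removal = 1 − 8.378/17.5 = 52.12 %.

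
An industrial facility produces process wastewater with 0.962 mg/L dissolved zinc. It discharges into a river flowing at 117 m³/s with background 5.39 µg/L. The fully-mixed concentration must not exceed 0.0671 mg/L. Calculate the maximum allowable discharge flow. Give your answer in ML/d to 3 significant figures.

697 ML/d

5.39 µg/L = 0.00539 mg/L.
Mass balance at complete mixing: C_std·(Q_w + Q_r) = Q_w·C_e + Q_r·C_b.
Rearranging, Q_w = Q_r·(C_std − C_b)/(C_e − C_std) = 117·(0.0671 − 0.00539) / (0.962 − 0.0671) = 8.068 m³/s.
= 697.1 ML/d.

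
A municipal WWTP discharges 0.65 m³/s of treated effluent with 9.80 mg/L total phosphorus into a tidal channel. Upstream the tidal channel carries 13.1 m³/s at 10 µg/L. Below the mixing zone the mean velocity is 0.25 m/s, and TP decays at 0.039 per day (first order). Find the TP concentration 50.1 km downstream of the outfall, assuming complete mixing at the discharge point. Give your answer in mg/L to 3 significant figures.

10 µg/L = 0.01 mg/L.
After complete mixing, C₀ = (0.65·9.8 + 13.1·0.01) / 13.75 = 0.4728 mg/L.
Travel time t = 5.01e+04 m / 0.25 m/s = 2.004e+05 s = 2.319 d.
C = 0.4728·exp(−0.039·2.319) = 0.4728·0.9135 = 0.4319 mg/L.

0.432 mg/L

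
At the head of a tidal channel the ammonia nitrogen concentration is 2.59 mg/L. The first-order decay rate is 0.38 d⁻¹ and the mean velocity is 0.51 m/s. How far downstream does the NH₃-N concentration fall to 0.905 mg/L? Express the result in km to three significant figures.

From C = C₀·e^(−kt), t = ln(C₀/C)/k = ln(2.59/0.905)/0.38 = 1.051/0.38 = 2.767 d.
Distance = v·t = 0.51 m/s × 2.391e+05 s = 1.219e+05 m = 121.9 km.

122 km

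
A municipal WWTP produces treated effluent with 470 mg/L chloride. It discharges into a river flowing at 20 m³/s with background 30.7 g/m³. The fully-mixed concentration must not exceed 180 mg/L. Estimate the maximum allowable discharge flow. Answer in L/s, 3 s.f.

Mass balance at complete mixing: C_std·(Q_w + Q_r) = Q_w·C_e + Q_r·C_b.
Rearranging, Q_w = Q_r·(C_std − C_b)/(C_e − C_std) = 20·(180 − 30.7) / (470 − 180) = 10.3 m³/s.
= 1.03e+04 L/s.

10300 L/s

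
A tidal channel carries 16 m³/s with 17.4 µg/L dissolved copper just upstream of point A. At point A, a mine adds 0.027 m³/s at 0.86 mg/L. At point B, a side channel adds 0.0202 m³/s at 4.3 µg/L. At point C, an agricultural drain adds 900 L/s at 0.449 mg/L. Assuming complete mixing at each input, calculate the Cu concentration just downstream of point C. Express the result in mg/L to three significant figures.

0.0416 mg/L

17.4 µg/L = 0.0174 mg/L.
After input A: C = (16·0.0174 + 0.027·0.86) / 16.03 = 0.01882 mg/L.
4.3 µg/L = 0.0043 mg/L.
After input B: C = (16.03·0.01882 + 0.0202·0.0043) / 16.05 = 0.0188 mg/L.
900 L/s = 0.9 m³/s.
After input C: C = (16.05·0.0188 + 0.9·0.449) / 16.95 = 0.04165 mg/L.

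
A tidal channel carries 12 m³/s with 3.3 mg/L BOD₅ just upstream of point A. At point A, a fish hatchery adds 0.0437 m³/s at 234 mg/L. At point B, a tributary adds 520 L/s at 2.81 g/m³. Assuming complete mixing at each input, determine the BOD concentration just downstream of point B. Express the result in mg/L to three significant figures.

4.08 mg/L

After input A: C = (12·3.3 + 0.0437·234) / 12.04 = 4.137 mg/L.
520 L/s = 0.52 m³/s.
After input B: C = (12.04·4.137 + 0.52·2.81) / 12.56 = 4.082 mg/L.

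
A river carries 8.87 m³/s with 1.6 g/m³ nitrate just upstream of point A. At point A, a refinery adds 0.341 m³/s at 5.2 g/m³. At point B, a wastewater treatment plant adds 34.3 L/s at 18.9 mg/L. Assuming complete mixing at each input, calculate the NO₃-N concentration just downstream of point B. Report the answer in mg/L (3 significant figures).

1.80 mg/L

After input A: C = (8.87·1.6 + 0.341·5.2) / 9.211 = 1.733 mg/L.
34.3 L/s = 0.0343 m³/s.
After input B: C = (9.211·1.733 + 0.0343·18.9) / 9.245 = 1.797 mg/L.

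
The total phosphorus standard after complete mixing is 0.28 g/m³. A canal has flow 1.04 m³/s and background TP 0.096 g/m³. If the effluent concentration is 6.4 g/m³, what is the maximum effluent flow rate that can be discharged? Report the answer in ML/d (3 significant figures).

Mass balance at complete mixing: C_std·(Q_w + Q_r) = Q_w·C_e + Q_r·C_b.
Rearranging, Q_w = Q_r·(C_std − C_b)/(C_e − C_std) = 1.04·(0.28 − 0.096) / (6.4 − 0.28) = 0.03127 m³/s.
= 2.702 ML/d.

2.70 ML/d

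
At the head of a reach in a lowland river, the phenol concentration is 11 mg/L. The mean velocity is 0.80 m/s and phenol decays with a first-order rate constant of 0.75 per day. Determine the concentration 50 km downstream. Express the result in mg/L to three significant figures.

Travel time t = 50 km / 0.80 m/s = 5e+04/0.80 = 6.25e+04 s = 0.7234 d.
First-order decay: C = 11·exp(−0.75·0.7234) = 11·0.5813 = 6.394 mg/L.

6.39 mg/L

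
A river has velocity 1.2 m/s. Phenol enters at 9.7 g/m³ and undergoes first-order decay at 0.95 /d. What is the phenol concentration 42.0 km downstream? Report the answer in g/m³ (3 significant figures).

6.60 g/m³

Travel time t = 42.0 km / 1.2 m/s = 4.2e+04/1.2 = 3.5e+04 s = 0.4051 d.
First-order decay: C = 9.7·exp(−0.95·0.4051) = 9.7·0.6806 = 6.601 g/m³.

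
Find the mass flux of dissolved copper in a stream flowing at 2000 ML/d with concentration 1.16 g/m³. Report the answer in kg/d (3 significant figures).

2000 ML/d = 23.15 m³/s.
Mass flux = Q·C = 23.15 m³/s × 1.16 g/m³ = 26.85 g/s.
= 26.85 g/s × 86.4 = 2320 kg/d.

2320 kg/d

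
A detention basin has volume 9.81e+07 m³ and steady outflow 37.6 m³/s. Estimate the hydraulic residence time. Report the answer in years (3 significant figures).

Q = 37.6 m³/s × 3.156e+07 s/yr = 1.187e+09 m³/yr.
Hydraulic residence time τ = V/Q = 9.81e+07/1.187e+09 = 0.08268 yr.

0.0827 yr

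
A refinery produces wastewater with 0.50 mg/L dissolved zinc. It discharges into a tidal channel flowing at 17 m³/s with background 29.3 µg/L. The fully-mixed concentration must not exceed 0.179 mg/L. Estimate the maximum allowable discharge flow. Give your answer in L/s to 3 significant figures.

29.3 µg/L = 0.0293 mg/L.
Mass balance at complete mixing: C_std·(Q_w + Q_r) = Q_w·C_e + Q_r·C_b.
Rearranging, Q_w = Q_r·(C_std − C_b)/(C_e − C_std) = 17·(0.179 − 0.0293) / (0.5 − 0.179) = 7.928 m³/s.
= 7928 L/s.

7930 L/s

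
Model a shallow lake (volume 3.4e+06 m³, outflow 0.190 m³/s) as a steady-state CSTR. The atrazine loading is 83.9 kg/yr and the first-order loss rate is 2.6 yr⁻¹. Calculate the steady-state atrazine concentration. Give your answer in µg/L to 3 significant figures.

5.66 µg/L

Outflow Q = 0.190 m³/s × 3.156e+07 s/yr = 5.996e+06 m³/yr.
Steady-state CSTR mass balance: W = Q·C + k·V·C, so C = W/(Q + kV).
Q + kV = 5.996e+06 + 2.6·3.4e+06 = 1.484e+07 m³/yr.
C = 83.9/1.484e+07 = 5.655e-06 kg/m³ = 0.005655 mg/L = 5.655 µg/L.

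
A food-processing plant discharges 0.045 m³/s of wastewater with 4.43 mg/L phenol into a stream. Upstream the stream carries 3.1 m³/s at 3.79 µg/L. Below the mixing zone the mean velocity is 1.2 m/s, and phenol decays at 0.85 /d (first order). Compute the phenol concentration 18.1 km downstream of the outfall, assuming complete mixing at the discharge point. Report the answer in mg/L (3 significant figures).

3.79 µg/L = 0.00379 mg/L.
After complete mixing, C₀ = (0.045·4.43 + 3.1·0.00379) / 3.145 = 0.06712 mg/L.
Travel time t = 1.81e+04 m / 1.2 m/s = 1.508e+04 s = 0.1746 d.
C = 0.06712·exp(−0.85·0.1746) = 0.06712·0.8621 = 0.05787 mg/L.

0.0579 mg/L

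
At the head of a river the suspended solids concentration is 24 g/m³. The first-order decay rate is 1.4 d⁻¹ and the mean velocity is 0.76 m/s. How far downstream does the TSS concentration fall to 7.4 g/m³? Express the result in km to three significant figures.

From C = C₀·e^(−kt), t = ln(C₀/C)/k = ln(24/7.4)/1.4 = 1.177/1.4 = 0.8404 d.
Distance = v·t = 0.76 m/s × 7.261e+04 s = 5.518e+04 m = 55.18 km.

55.2 km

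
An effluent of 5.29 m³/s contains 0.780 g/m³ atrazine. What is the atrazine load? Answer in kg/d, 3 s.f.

357 kg/d

Mass flux = Q·C = 5.29 m³/s × 0.78 g/m³ = 4.126 g/s.
= 4.126 g/s × 86.4 = 356.5 kg/d.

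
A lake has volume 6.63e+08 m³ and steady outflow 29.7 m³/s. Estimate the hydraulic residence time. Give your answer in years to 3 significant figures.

Q = 29.7 m³/s × 3.156e+07 s/yr = 9.373e+08 m³/yr.
Hydraulic residence time τ = V/Q = 6.63e+08/9.373e+08 = 0.7074 yr.

0.707 yr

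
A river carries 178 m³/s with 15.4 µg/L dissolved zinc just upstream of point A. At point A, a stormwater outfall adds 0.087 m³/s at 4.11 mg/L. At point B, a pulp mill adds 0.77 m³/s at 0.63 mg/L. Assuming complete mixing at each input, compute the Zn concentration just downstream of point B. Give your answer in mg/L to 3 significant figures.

15.4 µg/L = 0.0154 mg/L.
After input A: C = (178·0.0154 + 0.087·4.11) / 178.1 = 0.0174 mg/L.
After input B: C = (178.1·0.0174 + 0.77·0.63) / 178.9 = 0.02004 mg/L.

0.0200 mg/L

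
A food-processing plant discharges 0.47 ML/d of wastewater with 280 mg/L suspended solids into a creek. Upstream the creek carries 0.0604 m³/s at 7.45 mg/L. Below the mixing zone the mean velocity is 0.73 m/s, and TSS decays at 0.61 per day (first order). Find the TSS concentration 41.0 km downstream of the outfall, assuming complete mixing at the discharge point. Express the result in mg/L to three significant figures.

20.2 mg/L

0.47 ML/d = 0.00544 m³/s.
After complete mixing, C₀ = (0.00544·280 + 0.0604·7.45) / 0.06584 = 29.97 mg/L.
Travel time t = 4.1e+04 m / 0.73 m/s = 5.616e+04 s = 0.6501 d.
C = 29.97·exp(−0.61·0.6501) = 29.97·0.6726 = 20.16 mg/L.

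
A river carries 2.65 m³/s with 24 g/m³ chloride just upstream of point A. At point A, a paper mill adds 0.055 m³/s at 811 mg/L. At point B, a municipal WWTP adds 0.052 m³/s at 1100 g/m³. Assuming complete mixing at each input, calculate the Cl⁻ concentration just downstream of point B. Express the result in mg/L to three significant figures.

60.0 mg/L

After input A: C = (2.65·24 + 0.055·811) / 2.705 = 40 mg/L.
After input B: C = (2.705·40 + 0.052·1100) / 2.757 = 59.99 mg/L.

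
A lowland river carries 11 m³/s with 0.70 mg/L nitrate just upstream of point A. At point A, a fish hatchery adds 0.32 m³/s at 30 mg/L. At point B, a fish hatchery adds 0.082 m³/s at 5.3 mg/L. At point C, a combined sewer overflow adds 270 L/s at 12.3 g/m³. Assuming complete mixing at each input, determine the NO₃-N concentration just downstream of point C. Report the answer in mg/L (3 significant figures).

After input A: C = (11·0.7 + 0.32·30) / 11.32 = 1.528 mg/L.
After input B: C = (11.32·1.528 + 0.082·5.3) / 11.4 = 1.555 mg/L.
270 L/s = 0.27 m³/s.
After input C: C = (11.4·1.555 + 0.27·12.3) / 11.67 = 1.804 mg/L.

1.80 mg/L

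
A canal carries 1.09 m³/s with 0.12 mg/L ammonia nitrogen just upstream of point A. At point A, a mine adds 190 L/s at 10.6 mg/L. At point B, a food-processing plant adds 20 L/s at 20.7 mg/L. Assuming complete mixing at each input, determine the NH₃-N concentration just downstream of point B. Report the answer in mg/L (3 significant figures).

190 L/s = 0.19 m³/s.
After input A: C = (1.09·0.12 + 0.19·10.6) / 1.28 = 1.676 mg/L.
20 L/s = 0.02 m³/s.
After input B: C = (1.28·1.676 + 0.02·20.7) / 1.3 = 1.968 mg/L.

1.97 mg/L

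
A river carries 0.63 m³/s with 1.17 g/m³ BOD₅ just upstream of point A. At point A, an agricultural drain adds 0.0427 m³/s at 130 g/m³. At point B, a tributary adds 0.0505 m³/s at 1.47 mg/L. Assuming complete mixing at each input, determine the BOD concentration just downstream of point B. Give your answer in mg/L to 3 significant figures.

8.80 mg/L

After input A: C = (0.63·1.17 + 0.0427·130) / 0.6727 = 9.348 mg/L.
After input B: C = (0.6727·9.348 + 0.0505·1.47) / 0.7232 = 8.797 mg/L.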